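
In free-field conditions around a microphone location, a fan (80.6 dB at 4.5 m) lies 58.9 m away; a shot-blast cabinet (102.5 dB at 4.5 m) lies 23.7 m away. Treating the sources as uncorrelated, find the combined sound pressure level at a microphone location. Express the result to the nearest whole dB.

88 dB

First find each source's level at the receiver (point-source: −20·log₁₀(r/r_ref)), then combine on an intensity basis.
fan: 80.6 − 20·log₁₀(58.9/4.5) = 80.6 − 22.34 = 58.26 dB.
shot-blast cabinet: 102.5 − 20·log₁₀(23.7/4.5) = 102.5 − 14.43 = 88.07 dB.
Σ 10^(L/10) = 6.418e+08 → L_total = 10·log₁₀(6.418e+08) = 88.07 dB.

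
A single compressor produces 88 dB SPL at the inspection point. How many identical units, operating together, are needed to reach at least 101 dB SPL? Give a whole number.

N identical sources give L₁ + 10·log₁₀ N, so require 10·log₁₀ N ≥ 101 − 88 = 13.0 dB.
N ≥ 10^(13.0/10) = 19.953, so N = 20.

20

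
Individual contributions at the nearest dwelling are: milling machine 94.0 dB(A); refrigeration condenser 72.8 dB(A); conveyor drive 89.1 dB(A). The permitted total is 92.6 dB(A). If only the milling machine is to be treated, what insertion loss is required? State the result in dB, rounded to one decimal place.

4.1 dB

The untreated sources together contribute 10^(72.8/10) + 10^(89.1/10) = 8.319e+08, i.e. 89.20 dB(A).
To meet 92.6 dB(A) overall, the treated milling machine may contribute at most 10^(92.6/10) − 8.319e+08 = 9.878e+08, i.e. 89.95 dB(A).
So the milling machine must be reduced from 94.0 to 89.95 dB(A): IL = 4.05 dB.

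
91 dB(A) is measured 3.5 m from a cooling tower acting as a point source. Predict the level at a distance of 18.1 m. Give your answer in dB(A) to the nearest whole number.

77 dB(A)

For a point source, L₂ = L₁ − 20·log₁₀(r₂/r₁).
L₂ = 91 − 20·log₁₀(18.1/3.5) = 91 − 14.272 = 76.73 dB(A).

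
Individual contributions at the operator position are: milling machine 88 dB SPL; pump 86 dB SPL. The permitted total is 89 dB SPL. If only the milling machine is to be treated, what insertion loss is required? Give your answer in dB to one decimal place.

Everything except the milling machine sums to 10^(86/10) = 3.981e+08 in linear terms, 86.00 dB SPL.
The limit corresponds to 10^(89/10) = 7.943e+08; subtracting the fixed part leaves 3.962e+08 for the milling machine, i.e. 85.98 dB SPL.
Required insertion loss = 88 − 85.98 = 2.02 dB.

2.0 dB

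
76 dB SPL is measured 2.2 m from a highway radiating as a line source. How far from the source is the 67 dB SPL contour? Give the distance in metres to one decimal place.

Line-source spreading drops the level by 10·log₁₀(r₂/r₁); inverting, r₂/r₁ = 10^(ΔL/10).
r₂ = 2.2·10^((76−67)/10) = 2.2·10^(9.0/10) = 17.48 m.

17.5 m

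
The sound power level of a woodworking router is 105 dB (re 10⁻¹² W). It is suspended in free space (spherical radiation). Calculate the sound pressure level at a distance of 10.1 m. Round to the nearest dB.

L_p = L_w − 10·log₁₀(4π·r²) with r = 10.1 m.
4π·r² = 1282 m², 10·log₁₀ of that is 31.079 dB.
L_p = 105 − 31.079 = 73.92 dB.

74 dB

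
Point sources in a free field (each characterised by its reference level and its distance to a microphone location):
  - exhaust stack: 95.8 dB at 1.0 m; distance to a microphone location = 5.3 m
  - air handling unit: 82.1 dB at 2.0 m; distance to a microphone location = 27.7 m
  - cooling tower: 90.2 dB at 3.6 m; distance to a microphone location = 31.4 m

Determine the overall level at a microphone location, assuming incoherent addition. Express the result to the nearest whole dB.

82 dB

First find each source's level at the receiver (point-source: −20·log₁₀(r/r_ref)), then combine on an intensity basis.
exhaust stack: 95.8 − 20·log₁₀(5.3/1.0) = 95.8 − 14.49 = 81.31 dB.
air handling unit: 82.1 − 20·log₁₀(27.7/2.0) = 82.1 − 22.83 = 59.27 dB.
cooling tower: 90.2 − 20·log₁₀(31.4/3.6) = 90.2 − 18.81 = 71.39 dB.
Σ 10^(L/10) = 1.500e+08 → L_total = 10·log₁₀(1.500e+08) = 81.76 dB.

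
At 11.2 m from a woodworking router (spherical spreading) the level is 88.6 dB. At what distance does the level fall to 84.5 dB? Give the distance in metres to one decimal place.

Point-source spreading drops the level by 20·log₁₀(r₂/r₁); inverting, r₂/r₁ = 10^(ΔL/20).
r₂ = 11.2·10^((88.6−84.5)/20) = 11.2·10^(4.1/20) = 17.96 m.

18.0 m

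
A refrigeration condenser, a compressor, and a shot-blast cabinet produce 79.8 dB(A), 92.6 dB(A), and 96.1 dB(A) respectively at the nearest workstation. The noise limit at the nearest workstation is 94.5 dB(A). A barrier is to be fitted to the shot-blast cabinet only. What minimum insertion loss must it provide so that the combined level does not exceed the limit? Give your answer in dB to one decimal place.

6.5 dB

The untreated sources together contribute 10^(79.8/10) + 10^(92.6/10) = 1.915e+09, i.e. 92.82 dB(A).
To meet 94.5 dB(A) overall, the treated shot-blast cabinet may contribute at most 10^(94.5/10) − 1.915e+09 = 9.032e+08, i.e. 89.56 dB(A).
Required insertion loss = 96.1 − 89.56 = 6.54 dB.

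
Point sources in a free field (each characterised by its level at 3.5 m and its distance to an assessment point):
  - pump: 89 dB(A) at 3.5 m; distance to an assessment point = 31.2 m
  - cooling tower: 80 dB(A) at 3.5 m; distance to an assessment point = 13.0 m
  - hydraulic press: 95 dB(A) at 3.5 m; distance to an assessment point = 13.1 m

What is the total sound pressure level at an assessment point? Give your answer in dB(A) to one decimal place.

83.9 dB(A)

Propagate each source to the receiver with L = L_ref − 20·log₁₀(r/r_ref), then add intensities.
pump: 89 − 20·log₁₀(31.2/3.5) = 89 − 19.00 = 70.00 dB(A).
cooling tower: 80 − 20·log₁₀(13.0/3.5) = 80 − 11.40 = 68.60 dB(A).
hydraulic press: 95 − 20·log₁₀(13.1/3.5) = 95 − 11.46 = 83.54 dB(A).
Σ 10^(L/10) = 2.430e+08 → L_total = 10·log₁₀(2.430e+08) = 83.86 dB(A).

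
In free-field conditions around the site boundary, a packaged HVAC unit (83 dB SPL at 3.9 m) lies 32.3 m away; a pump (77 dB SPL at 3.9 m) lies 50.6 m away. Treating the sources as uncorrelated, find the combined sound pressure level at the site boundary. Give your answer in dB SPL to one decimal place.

Apply inverse-square spreading to bring every level to the receiver, then sum 10^(L/10).
packaged HVAC unit: 83 − 20·log₁₀(32.3/3.9) = 83 − 18.36 = 64.64 dB SPL.
pump: 77 − 20·log₁₀(50.6/3.9) = 77 − 22.26 = 54.74 dB SPL.
Σ 10^(L/10) = 3.207e+06 → L_total = 10·log₁₀(3.207e+06) = 65.06 dB SPL.

65.1 dB SPL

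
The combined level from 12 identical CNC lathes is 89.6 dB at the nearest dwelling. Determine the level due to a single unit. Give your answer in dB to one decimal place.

12 equal contributions raise the level by 10·log₁₀ 12 = 10.792 dB, so each unit alone gives 89.6 − 10.792.

78.8 dB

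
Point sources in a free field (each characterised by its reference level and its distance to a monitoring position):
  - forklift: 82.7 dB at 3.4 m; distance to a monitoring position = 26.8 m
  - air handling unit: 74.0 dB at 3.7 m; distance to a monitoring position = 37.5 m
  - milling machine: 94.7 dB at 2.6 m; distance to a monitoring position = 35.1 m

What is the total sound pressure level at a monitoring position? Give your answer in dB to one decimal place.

72.9 dB

Apply inverse-square spreading to bring every level to the receiver, then sum 10^(L/10).
forklift: 82.7 − 20·log₁₀(26.8/3.4) = 82.7 − 17.93 = 64.77 dB.
air handling unit: 74.0 − 20·log₁₀(37.5/3.7) = 74.0 − 20.12 = 53.88 dB.
milling machine: 94.7 − 20·log₁₀(35.1/2.6) = 94.7 − 22.61 = 72.09 dB.
Σ 10^(L/10) = 1.943e+07 → L_total = 10·log₁₀(1.943e+07) = 72.89 dB.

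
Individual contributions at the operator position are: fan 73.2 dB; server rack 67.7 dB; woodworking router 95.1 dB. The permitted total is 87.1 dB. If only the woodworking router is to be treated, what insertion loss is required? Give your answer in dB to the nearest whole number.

Everything except the woodworking router sums to 10^(73.2/10) + 10^(67.7/10) = 2.678e+07 in linear terms, 74.28 dB.
To meet 87.1 dB overall, the treated woodworking router may contribute at most 10^(87.1/10) − 2.678e+07 = 4.861e+08, i.e. 86.87 dB.
So the woodworking router must be reduced from 95.1 to 86.87 dB: IL = 8.23 dB.

8 dB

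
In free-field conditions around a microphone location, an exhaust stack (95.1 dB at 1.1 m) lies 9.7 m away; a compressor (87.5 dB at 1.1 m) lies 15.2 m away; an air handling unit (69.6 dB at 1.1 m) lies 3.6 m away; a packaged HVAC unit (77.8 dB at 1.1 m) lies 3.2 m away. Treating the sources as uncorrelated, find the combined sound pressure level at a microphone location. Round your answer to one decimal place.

77.2 dB

Propagate each source to the receiver with L = L_ref − 20·log₁₀(r/r_ref), then add intensities.
exhaust stack: 95.1 − 20·log₁₀(9.7/1.1) = 95.1 − 18.91 = 76.19 dB.
compressor: 87.5 − 20·log₁₀(15.2/1.1) = 87.5 − 22.81 = 64.69 dB.
air handling unit: 69.6 − 20·log₁₀(3.6/1.1) = 69.6 − 10.30 = 59.30 dB.
packaged HVAC unit: 77.8 − 20·log₁₀(3.2/1.1) = 77.8 − 9.28 = 68.52 dB.
Σ 10^(L/10) = 5.253e+07 → L_total = 10·log₁₀(5.253e+07) = 77.20 dB.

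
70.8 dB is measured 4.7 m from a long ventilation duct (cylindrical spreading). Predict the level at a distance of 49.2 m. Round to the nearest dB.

61 dB

Line-source attenuation: ΔL = 10·log₁₀(r₂/r₁) = 10·log₁₀(49.2/4.7) = 10.199 dB.
L₂ = 70.8 − 10·log₁₀(49.2/4.7) = 70.8 − 10.199 = 60.60 dB.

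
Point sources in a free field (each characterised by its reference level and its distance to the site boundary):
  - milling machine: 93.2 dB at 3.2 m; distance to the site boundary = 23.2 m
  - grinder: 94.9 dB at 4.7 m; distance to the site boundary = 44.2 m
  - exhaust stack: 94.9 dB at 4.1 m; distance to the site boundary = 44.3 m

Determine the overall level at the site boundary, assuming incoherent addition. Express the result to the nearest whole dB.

80 dB

Propagate each source to the receiver with L = L_ref − 20·log₁₀(r/r_ref), then add intensities.
milling machine: 93.2 − 20·log₁₀(23.2/3.2) = 93.2 − 17.21 = 75.99 dB.
grinder: 94.9 − 20·log₁₀(44.2/4.7) = 94.9 − 19.47 = 75.43 dB.
exhaust stack: 94.9 − 20·log₁₀(44.3/4.1) = 94.9 − 20.67 = 74.23 dB.
Σ 10^(L/10) = 1.012e+08 → L_total = 10·log₁₀(1.012e+08) = 80.05 dB.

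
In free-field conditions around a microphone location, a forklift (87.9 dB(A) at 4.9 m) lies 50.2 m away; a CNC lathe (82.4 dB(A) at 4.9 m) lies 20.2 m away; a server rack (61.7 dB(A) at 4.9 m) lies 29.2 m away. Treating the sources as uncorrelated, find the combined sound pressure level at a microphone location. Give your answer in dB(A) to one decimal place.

First find each source's level at the receiver (point-source: −20·log₁₀(r/r_ref)), then combine on an intensity basis.
forklift: 87.9 − 20·log₁₀(50.2/4.9) = 87.9 − 20.21 = 67.69 dB(A).
CNC lathe: 82.4 − 20·log₁₀(20.2/4.9) = 82.4 − 12.30 = 70.10 dB(A).
server rack: 61.7 − 20·log₁₀(29.2/4.9) = 61.7 − 15.50 = 46.20 dB(A).
Σ 10^(L/10) = 1.614e+07 → L_total = 10·log₁₀(1.614e+07) = 72.08 dB(A).

72.1 dB(A)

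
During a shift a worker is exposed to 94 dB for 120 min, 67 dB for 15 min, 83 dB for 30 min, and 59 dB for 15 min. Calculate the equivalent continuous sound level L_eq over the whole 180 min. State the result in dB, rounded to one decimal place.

92.3 dB

Weight each interval's intensity by its duration and average over T = 180 min:
Σ tᵢ·10^(Lᵢ/10) = 120·10^(94/10) + 15·10^(67/10) + 30·10^(83/10) + 15·10^(59/10) = 3.075e+11.
L_eq = 10·log₁₀(3.075e+11/180) = 92.33 dB.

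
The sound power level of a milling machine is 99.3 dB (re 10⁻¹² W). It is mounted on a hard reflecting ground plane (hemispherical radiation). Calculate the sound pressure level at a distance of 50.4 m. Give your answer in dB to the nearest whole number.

L_p = L_w − 10·log₁₀(2π·r²) with r = 50.4 m.
2π·r² = 1.596e+04 m², 10·log₁₀ of that is 42.030 dB.
L_p = 99.3 − 42.030 = 57.27 dB.

57 dB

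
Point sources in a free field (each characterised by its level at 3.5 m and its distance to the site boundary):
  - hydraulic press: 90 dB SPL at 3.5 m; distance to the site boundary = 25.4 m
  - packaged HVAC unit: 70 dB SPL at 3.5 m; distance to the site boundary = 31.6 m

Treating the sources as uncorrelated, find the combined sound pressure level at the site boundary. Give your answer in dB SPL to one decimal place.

Propagate each source to the receiver with L = L_ref − 20·log₁₀(r/r_ref), then add intensities.
hydraulic press: 90 − 20·log₁₀(25.4/3.5) = 90 − 17.22 = 72.78 dB SPL.
packaged HVAC unit: 70 − 20·log₁₀(31.6/3.5) = 70 − 19.11 = 50.89 dB SPL.
Σ 10^(L/10) = 1.911e+07 → L_total = 10·log₁₀(1.911e+07) = 72.81 dB SPL.

72.8 dB SPL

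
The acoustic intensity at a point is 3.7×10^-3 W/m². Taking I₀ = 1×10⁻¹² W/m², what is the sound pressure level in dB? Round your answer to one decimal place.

Dividing by I₀ shifts the exponent by 12: I/I₀ = 3.7×10^9.
L = 10·(0.5682 + 9) = 95.68 dB.

95.7 dB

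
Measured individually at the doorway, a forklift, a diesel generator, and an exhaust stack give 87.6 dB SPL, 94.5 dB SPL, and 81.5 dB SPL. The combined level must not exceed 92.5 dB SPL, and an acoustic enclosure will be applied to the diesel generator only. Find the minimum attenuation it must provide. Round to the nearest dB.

4 dB

Fixed contribution from the other sources: Σ 10^(L/10) = 10^(87.6/10) + 10^(81.5/10) = 7.167e+08 (88.55 dB SPL).
The limit corresponds to 10^(92.5/10) = 1.778e+09; subtracting the fixed part leaves 1.062e+09 for the diesel generator, i.e. 90.26 dB SPL.
So the diesel generator must be reduced from 94.5 to 90.26 dB SPL: IL = 4.24 dB.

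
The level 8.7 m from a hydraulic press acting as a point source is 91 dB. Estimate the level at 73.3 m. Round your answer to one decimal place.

72.5 dB

Spherical spreading from a point source gives a 20·log₁₀(r₂/r₁) drop.
L₂ = 91 − 20·log₁₀(73.3/8.7) = 91 − 18.512 = 72.49 dB.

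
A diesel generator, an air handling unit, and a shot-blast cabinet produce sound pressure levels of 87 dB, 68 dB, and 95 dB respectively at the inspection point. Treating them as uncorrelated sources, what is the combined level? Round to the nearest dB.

96 dB

Incoherent sources combine by intensity addition: L_total = 10·log₁₀(Σ 10^(L_i/10)).
Σ 10^(L/10) = 10^(87/10) + 10^(68/10) + 10^(95/10) = 3.670e+09.
L_total = 10·log₁₀(3.670e+09) = 95.65 dB.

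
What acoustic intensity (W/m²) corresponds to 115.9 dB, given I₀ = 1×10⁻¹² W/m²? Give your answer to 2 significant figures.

0.39 W/m²

I/I₀ = 10^(115.9/10) = 3.89e+11, so I = 3.89e+11 × 10⁻¹² W/m².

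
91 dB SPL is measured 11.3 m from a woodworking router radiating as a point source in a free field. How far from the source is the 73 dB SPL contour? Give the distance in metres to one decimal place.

The 18.0 dB drop corresponds to a distance ratio of 10^(18.0/20) for a point source.
r₂ = 11.3·10^((91−73)/20) = 11.3·10^(18.0/20) = 89.76 m.

89.8 m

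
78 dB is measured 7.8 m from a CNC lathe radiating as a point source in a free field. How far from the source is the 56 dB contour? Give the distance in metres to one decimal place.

For a point source L₁ − L₂ = 20·log₁₀(r₂/r₁), so r₂ = r₁·10^((L₁−L₂)/20).
r₂ = 7.8·10^((78−56)/20) = 7.8·10^(22.0/20) = 98.20 m.

98.2 m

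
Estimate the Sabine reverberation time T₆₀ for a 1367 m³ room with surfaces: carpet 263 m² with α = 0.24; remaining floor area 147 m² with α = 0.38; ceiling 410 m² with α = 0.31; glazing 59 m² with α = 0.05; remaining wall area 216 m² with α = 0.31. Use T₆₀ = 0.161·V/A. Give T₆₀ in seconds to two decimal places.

Total absorption A = 263·0.24 + 147·0.38 + 410·0.31 + 59·0.05 + 216·0.31 = 315.99 m² sabins.
T₆₀ = 0.161·V/A = 0.161·1367/315.99 = 0.696 s.

0.70 s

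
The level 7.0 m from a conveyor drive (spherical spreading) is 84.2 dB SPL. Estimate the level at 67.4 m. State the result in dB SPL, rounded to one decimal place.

For a point source, L₂ = L₁ − 20·log₁₀(r₂/r₁).
L₂ = 84.2 − 20·log₁₀(67.4/7.0) = 84.2 − 19.671 = 64.53 dB SPL.

64.5 dB SPL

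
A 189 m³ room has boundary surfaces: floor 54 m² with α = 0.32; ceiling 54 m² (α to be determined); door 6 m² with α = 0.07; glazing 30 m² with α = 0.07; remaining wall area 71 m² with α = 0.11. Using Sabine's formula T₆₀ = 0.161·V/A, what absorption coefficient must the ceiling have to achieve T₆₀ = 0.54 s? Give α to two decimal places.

A = 0.161·V/T₆₀ = 0.161·189/0.54 = 56.35 m² sabins.
Absorption from the other surfaces = 54·0.32 + 6·0.07 + 30·0.07 + 71·0.11 = 27.61 m², so the ceiling must supply 28.74 m² over 54 m².
α = 28.74/54 = 0.532.

0.53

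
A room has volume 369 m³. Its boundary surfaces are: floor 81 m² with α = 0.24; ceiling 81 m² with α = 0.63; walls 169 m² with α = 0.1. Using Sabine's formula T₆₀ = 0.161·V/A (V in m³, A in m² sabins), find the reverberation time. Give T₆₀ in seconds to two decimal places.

0.68 s

A = Σ Sᵢαᵢ = 81·0.24 + 81·0.63 + 169·0.1 = 87.37 m².
T₆₀ = 0.161 × 369 / 87.37 = 0.680 s.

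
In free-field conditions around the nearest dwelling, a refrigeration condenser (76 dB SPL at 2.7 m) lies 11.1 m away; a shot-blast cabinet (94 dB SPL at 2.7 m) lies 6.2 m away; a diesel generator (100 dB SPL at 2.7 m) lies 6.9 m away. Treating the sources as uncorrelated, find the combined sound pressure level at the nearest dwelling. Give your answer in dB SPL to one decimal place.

Apply inverse-square spreading to bring every level to the receiver, then sum 10^(L/10).
refrigeration condenser: 76 − 20·log₁₀(11.1/2.7) = 76 − 12.28 = 63.72 dB SPL.
shot-blast cabinet: 94 − 20·log₁₀(6.2/2.7) = 94 − 7.22 = 86.78 dB SPL.
diesel generator: 100 − 20·log₁₀(6.9/2.7) = 100 − 8.15 = 91.85 dB SPL.
Σ 10^(L/10) = 2.010e+09 → L_total = 10·log₁₀(2.010e+09) = 93.03 dB SPL.

93.0 dB SPL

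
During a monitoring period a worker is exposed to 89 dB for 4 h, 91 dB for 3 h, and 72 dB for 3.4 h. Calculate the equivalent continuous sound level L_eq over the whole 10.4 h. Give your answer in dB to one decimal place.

88.3 dB

L_eq = 10·log₁₀[(1/T)·Σ tᵢ·10^(Lᵢ/10)] with T = 10.4 h.
Σ tᵢ·10^(Lᵢ/10) = 4·10^(89/10) + 3·10^(91/10) + 3.4·10^(72/10) = 7.008e+09.
L_eq = 10·log₁₀(7.008e+09/10.4) = 88.29 dB.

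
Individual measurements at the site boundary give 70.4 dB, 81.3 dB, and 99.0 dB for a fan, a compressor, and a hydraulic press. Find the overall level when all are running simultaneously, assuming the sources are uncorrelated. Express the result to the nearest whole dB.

99 dB

For uncorrelated sources the intensities add, so convert each level to linear form, sum, and take 10·log₁₀ of the total.
Σ 10^(L/10) = 10^(70.4/10) + 10^(81.3/10) + 10^(99.0/10) = 8.089e+09.
L_total = 10·log₁₀(8.089e+09) = 99.08 dB.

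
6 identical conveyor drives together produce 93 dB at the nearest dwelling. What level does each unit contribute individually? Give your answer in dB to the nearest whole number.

For N identical incoherent sources L_total = L₁ + 10·log₁₀ N, so L₁ = 93 − 10·log₁₀(6) = 93 − 7.782.

85 dB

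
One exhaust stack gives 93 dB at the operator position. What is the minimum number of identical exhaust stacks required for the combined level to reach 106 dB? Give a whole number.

Need L₁ + 10·log₁₀ N ≥ 106, i.e. log₁₀ N ≥ 1.30.
N ≥ 10^(13.0/10) = 19.953, so N = 20.

20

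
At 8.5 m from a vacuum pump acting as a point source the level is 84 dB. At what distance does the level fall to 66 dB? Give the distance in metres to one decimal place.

For a point source L₁ − L₂ = 20·log₁₀(r₂/r₁), so r₂ = r₁·10^((L₁−L₂)/20).
r₂ = 8.5·10^((84−66)/20) = 8.5·10^(18.0/20) = 67.52 m.

67.5 m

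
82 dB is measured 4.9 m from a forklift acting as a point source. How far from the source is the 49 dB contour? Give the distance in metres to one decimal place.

Point-source spreading drops the level by 20·log₁₀(r₂/r₁); inverting, r₂/r₁ = 10^(ΔL/20).
r₂ = 4.9·10^((82−49)/20) = 4.9·10^(33.0/20) = 218.87 m.

218.9 m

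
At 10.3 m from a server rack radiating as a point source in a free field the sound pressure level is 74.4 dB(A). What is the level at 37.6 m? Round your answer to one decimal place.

For a point source, L₂ = L₁ − 20·log₁₀(r₂/r₁).
L₂ = 74.4 − 20·log₁₀(37.6/10.3) = 74.4 − 11.247 = 63.15 dB(A).

63.2 dB(A)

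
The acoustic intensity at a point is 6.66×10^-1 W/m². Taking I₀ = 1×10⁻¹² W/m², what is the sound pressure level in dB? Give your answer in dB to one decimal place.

118.2 dB

L = 10·log₁₀(I/I₀) = 10·log₁₀(6.66×10^-1/10⁻¹²) = 10·log₁₀(6.66×10^11).
L = 10·(0.8235 + 11) = 118.23 dB.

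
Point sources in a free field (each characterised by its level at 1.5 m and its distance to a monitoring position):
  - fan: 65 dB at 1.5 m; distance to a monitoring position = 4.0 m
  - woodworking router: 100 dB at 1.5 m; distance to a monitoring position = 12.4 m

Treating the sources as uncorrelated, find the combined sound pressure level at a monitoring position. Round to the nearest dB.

82 dB

First find each source's level at the receiver (point-source: −20·log₁₀(r/r_ref)), then combine on an intensity basis.
fan: 65 − 20·log₁₀(4.0/1.5) = 65 − 8.52 = 56.48 dB.
woodworking router: 100 − 20·log₁₀(12.4/1.5) = 100 − 18.35 = 81.65 dB.
Σ 10^(L/10) = 1.468e+08 → L_total = 10·log₁₀(1.468e+08) = 81.67 dB.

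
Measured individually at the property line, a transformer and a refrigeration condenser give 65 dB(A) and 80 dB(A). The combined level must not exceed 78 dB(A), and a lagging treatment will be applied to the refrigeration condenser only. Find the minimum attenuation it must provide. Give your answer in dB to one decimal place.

2.2 dB

Fixed contribution from the other source: Σ 10^(L/10) = 10^(65/10) = 3.162e+06 (65.00 dB(A)).
The limit corresponds to 10^(78/10) = 6.310e+07; subtracting the fixed part leaves 5.993e+07 for the refrigeration condenser, i.e. 77.78 dB(A).
So the refrigeration condenser must be reduced from 80 to 77.78 dB(A): IL = 2.22 dB.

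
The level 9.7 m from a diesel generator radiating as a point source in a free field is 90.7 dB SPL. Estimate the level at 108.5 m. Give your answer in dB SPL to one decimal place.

Point-source attenuation: ΔL = 20·log₁₀(r₂/r₁) = 20·log₁₀(108.5/9.7) = 20.973 dB.
L₂ = 90.7 − 20·log₁₀(108.5/9.7) = 90.7 − 20.973 = 69.73 dB SPL.

69.7 dB SPL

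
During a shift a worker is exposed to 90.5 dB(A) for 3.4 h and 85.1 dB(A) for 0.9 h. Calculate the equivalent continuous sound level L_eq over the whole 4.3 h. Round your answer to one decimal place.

Weight each interval's intensity by its duration and average over T = 4.3 h:
Σ tᵢ·10^(Lᵢ/10) = 3.4·10^(90.5/10) + 0.9·10^(85.1/10) = 4.106e+09.
L_eq = 10·log₁₀(4.106e+09/4.3) = 89.80 dB(A).

89.8 dB(A)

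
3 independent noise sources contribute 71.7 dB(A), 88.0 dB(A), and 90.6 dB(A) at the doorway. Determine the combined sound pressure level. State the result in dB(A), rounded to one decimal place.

Incoherent sources combine by intensity addition: L_total = 10·log₁₀(Σ 10^(L_i/10)).
Σ 10^(L/10) = 10^(71.7/10) + 10^(88.0/10) + 10^(90.6/10) = 1.794e+09.
L_total = 10·log₁₀(1.794e+09) = 92.54 dB(A).

92.5 dB(A)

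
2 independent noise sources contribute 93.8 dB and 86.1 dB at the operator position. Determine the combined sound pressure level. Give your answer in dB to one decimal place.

For uncorrelated sources the intensities add, so convert each level to linear form, sum, and take 10·log₁₀ of the total.
Σ 10^(L/10) = 10^(93.8/10) + 10^(86.1/10) = 2.806e+09.
L_total = 10·log₁₀(2.806e+09) = 94.48 dB.

94.5 dB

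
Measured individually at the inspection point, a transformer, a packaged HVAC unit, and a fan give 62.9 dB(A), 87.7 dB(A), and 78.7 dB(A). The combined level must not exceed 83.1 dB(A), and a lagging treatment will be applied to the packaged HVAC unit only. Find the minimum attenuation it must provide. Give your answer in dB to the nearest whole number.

7 dB

The untreated sources together contribute 10^(62.9/10) + 10^(78.7/10) = 7.608e+07, i.e. 78.81 dB(A).
To meet 83.1 dB(A) overall, the treated packaged HVAC unit may contribute at most 10^(83.1/10) − 7.608e+07 = 1.281e+08, i.e. 81.08 dB(A).
So the packaged HVAC unit must be reduced from 87.7 to 81.08 dB(A): IL = 6.62 dB.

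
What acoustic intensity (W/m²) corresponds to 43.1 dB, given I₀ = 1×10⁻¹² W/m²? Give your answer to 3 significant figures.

I = I₀·10^(L/10) = 10⁻¹² × 10^(43.1/10) = 10^(-7.690).

2.04e-08 W/m²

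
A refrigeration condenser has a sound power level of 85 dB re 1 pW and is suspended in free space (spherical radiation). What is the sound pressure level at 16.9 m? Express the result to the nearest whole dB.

49 dB

L_p = L_w − 10·log₁₀(4π·r²) with r = 16.9 m.
4π·r² = 3589 m², 10·log₁₀ of that is 35.550 dB.
L_p = 85 − 35.550 = 49.45 dB.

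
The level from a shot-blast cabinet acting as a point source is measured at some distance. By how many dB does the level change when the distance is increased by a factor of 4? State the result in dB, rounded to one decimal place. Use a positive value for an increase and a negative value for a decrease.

A point source loses 6 dB per doubling of distance; generally ΔL = −20·log₁₀(r₂/r₁).
ΔL = −20·log₁₀(4) = -12.04 dB.

-12.0 dB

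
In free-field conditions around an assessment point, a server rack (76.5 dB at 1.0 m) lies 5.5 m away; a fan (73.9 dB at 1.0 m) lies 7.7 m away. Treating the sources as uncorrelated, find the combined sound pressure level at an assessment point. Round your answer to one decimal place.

First find each source's level at the receiver (point-source: −20·log₁₀(r/r_ref)), then combine on an intensity basis.
server rack: 76.5 − 20·log₁₀(5.5/1.0) = 76.5 − 14.81 = 61.69 dB.
fan: 73.9 − 20·log₁₀(7.7/1.0) = 73.9 − 17.73 = 56.17 dB.
Σ 10^(L/10) = 1.891e+06 → L_total = 10·log₁₀(1.891e+06) = 62.77 dB.

62.8 dB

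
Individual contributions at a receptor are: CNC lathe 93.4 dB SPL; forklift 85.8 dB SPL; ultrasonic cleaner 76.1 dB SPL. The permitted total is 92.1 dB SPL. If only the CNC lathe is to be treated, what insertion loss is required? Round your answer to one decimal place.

2.6 dB

Fixed contribution from the other sources: Σ 10^(L/10) = 10^(85.8/10) + 10^(76.1/10) = 4.209e+08 (86.24 dB SPL).
The limit corresponds to 10^(92.1/10) = 1.622e+09; subtracting the fixed part leaves 1.201e+09 for the CNC lathe, i.e. 90.80 dB SPL.
Required insertion loss = 93.4 − 90.80 = 2.60 dB.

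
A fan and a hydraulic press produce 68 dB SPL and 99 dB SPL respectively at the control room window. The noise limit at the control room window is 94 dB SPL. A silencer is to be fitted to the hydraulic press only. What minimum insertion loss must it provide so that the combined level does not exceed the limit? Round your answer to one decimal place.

Everything except the hydraulic press sums to 10^(68/10) = 6.310e+06 in linear terms, 68.00 dB SPL.
To meet 94 dB SPL overall, the treated hydraulic press may contribute at most 10^(94/10) − 6.310e+06 = 2.506e+09, i.e. 93.99 dB SPL.
So the hydraulic press must be reduced from 99 to 93.99 dB SPL: IL = 5.01 dB.

5.0 dB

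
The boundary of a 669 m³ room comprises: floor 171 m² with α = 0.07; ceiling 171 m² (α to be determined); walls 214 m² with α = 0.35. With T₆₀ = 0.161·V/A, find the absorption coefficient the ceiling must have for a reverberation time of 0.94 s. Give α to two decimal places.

0.16

A = 0.161·V/T₆₀ = 0.161·669/0.94 = 114.58 m² sabins.
Absorption from the other surfaces = 171·0.07 + 214·0.35 = 86.87 m², so the ceiling must supply 27.71 m² over 171 m².
α = 27.71/171 = 0.162.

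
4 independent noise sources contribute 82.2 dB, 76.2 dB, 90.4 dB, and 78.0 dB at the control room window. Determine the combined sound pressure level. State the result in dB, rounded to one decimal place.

91.4 dB

For uncorrelated sources the intensities add, so convert each level to linear form, sum, and take 10·log₁₀ of the total.
Σ 10^(L/10) = 10^(82.2/10) + 10^(76.2/10) + 10^(90.4/10) + 10^(78.0/10) = 1.367e+09.
L_total = 10·log₁₀(1.367e+09) = 91.36 dB.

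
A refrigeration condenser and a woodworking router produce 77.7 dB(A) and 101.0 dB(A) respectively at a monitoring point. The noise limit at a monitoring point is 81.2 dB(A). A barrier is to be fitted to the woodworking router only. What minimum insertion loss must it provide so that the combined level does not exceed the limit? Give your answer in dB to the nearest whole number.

The untreated sources together contribute 10^(77.7/10) = 5.888e+07, i.e. 77.70 dB(A).
To meet 81.2 dB(A) overall, the treated woodworking router may contribute at most 10^(81.2/10) − 5.888e+07 = 7.294e+07, i.e. 78.63 dB(A).
So the woodworking router must be reduced from 101.0 to 78.63 dB(A): IL = 22.37 dB.

22 dB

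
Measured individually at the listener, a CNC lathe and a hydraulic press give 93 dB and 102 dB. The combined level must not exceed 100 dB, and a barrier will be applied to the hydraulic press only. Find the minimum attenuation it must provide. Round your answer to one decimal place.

Everything except the hydraulic press sums to 10^(93/10) = 1.995e+09 in linear terms, 93.00 dB.
To meet 100 dB overall, the treated hydraulic press may contribute at most 10^(100/10) − 1.995e+09 = 8.005e+09, i.e. 99.03 dB.
So the hydraulic press must be reduced from 102 to 99.03 dB: IL = 2.97 dB.

3.0 dB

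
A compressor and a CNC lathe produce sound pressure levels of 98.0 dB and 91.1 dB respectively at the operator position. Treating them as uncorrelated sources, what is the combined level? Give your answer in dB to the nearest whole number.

For uncorrelated sources the intensities add, so convert each level to linear form, sum, and take 10·log₁₀ of the total.
Σ 10^(L/10) = 10^(98.0/10) + 10^(91.1/10) = 7.598e+09.
L_total = 10·log₁₀(7.598e+09) = 98.81 dB.

99 dB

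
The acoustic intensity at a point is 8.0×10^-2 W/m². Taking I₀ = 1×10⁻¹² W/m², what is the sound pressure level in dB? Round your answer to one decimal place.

109.0 dB

I/I₀ = 8.0×10^-2/10⁻¹² = 8.0×10^10, and L = 10·log₁₀(I/I₀).
L = 10·(0.9031 + 10) = 109.03 dB.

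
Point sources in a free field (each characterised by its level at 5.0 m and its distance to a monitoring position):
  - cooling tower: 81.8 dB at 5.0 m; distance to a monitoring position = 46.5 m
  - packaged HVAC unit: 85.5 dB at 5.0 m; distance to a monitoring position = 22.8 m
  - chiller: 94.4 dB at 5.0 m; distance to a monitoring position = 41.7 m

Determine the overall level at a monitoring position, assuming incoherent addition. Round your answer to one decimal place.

77.7 dB

Apply inverse-square spreading to bring every level to the receiver, then sum 10^(L/10).
cooling tower: 81.8 − 20·log₁₀(46.5/5.0) = 81.8 − 19.37 = 62.43 dB.
packaged HVAC unit: 85.5 − 20·log₁₀(22.8/5.0) = 85.5 − 13.18 = 72.32 dB.
chiller: 94.4 − 20·log₁₀(41.7/5.0) = 94.4 − 18.42 = 75.98 dB.
Σ 10^(L/10) = 5.841e+07 → L_total = 10·log₁₀(5.841e+07) = 77.66 dB.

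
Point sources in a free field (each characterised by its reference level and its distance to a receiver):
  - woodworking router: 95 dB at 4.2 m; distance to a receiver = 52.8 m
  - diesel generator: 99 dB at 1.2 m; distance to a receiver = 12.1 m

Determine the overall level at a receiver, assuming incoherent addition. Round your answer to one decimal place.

79.9 dB

Propagate each source to the receiver with L = L_ref − 20·log₁₀(r/r_ref), then add intensities.
woodworking router: 95 − 20·log₁₀(52.8/4.2) = 95 − 21.99 = 73.01 dB.
diesel generator: 99 − 20·log₁₀(12.1/1.2) = 99 − 20.07 = 78.93 dB.
Σ 10^(L/10) = 9.813e+07 → L_total = 10·log₁₀(9.813e+07) = 79.92 dB.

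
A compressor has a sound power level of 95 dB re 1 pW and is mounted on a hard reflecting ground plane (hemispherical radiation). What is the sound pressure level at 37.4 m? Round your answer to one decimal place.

55.6 dB

L_p = L_w − 10·log₁₀(2π·r²) with r = 37.4 m.
2π·r² = 8789 m², 10·log₁₀ of that is 39.439 dB.
L_p = 95 − 39.439 = 55.56 dB.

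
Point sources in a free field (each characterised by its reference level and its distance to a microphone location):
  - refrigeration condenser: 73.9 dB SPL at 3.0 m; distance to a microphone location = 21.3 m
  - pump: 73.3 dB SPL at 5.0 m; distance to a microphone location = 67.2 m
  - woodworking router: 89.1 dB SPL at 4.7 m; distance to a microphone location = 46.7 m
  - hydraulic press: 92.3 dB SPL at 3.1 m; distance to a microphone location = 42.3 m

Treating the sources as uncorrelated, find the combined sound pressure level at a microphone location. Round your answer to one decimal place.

72.5 dB SPL

Apply inverse-square spreading to bring every level to the receiver, then sum 10^(L/10).
refrigeration condenser: 73.9 − 20·log₁₀(21.3/3.0) = 73.9 − 17.03 = 56.87 dB SPL.
pump: 73.3 − 20·log₁₀(67.2/5.0) = 73.3 − 22.57 = 50.73 dB SPL.
woodworking router: 89.1 − 20·log₁₀(46.7/4.7) = 89.1 − 19.94 = 69.16 dB SPL.
hydraulic press: 92.3 − 20·log₁₀(42.3/3.1) = 92.3 − 22.70 = 69.60 dB SPL.
Σ 10^(L/10) = 1.796e+07 → L_total = 10·log₁₀(1.796e+07) = 72.54 dB SPL.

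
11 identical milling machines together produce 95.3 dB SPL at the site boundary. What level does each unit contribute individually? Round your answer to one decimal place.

84.9 dB SPL

11 equal contributions raise the level by 10·log₁₀ 11 = 10.414 dB, so each unit alone gives 95.3 − 10.414.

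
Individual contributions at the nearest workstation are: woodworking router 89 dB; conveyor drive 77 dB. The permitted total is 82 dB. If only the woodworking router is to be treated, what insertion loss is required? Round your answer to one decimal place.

Everything except the woodworking router sums to 10^(77/10) = 5.012e+07 in linear terms, 77.00 dB.
The limit corresponds to 10^(82/10) = 1.585e+08; subtracting the fixed part leaves 1.084e+08 for the woodworking router, i.e. 80.35 dB.
So the woodworking router must be reduced from 89 to 80.35 dB: IL = 8.65 dB.

8.7 dB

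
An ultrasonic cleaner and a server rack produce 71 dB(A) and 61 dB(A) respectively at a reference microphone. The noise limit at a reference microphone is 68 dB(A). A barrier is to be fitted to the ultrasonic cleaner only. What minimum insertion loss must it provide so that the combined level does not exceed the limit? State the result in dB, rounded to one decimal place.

The untreated sources together contribute 10^(61/10) = 1.259e+06, i.e. 61.00 dB(A).
To meet 68 dB(A) overall, the treated ultrasonic cleaner may contribute at most 10^(68/10) − 1.259e+06 = 5.051e+06, i.e. 67.03 dB(A).
Required insertion loss = 71 − 67.03 = 3.97 dB.

4.0 dB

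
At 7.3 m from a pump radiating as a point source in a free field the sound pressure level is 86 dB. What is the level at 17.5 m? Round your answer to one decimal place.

For a point source, L₂ = L₁ − 20·log₁₀(r₂/r₁).
L₂ = 86 − 20·log₁₀(17.5/7.3) = 86 − 7.594 = 78.41 dB.

78.4 dB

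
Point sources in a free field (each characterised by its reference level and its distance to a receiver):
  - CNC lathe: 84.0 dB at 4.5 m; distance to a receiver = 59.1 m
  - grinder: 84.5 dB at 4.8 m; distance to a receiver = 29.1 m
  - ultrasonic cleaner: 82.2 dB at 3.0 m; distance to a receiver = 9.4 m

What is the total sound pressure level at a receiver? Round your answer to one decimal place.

74.2 dB

Apply inverse-square spreading to bring every level to the receiver, then sum 10^(L/10).
CNC lathe: 84.0 − 20·log₁₀(59.1/4.5) = 84.0 − 22.37 = 61.63 dB.
grinder: 84.5 − 20·log₁₀(29.1/4.8) = 84.5 − 15.65 = 68.85 dB.
ultrasonic cleaner: 82.2 − 20·log₁₀(9.4/3.0) = 82.2 − 9.92 = 72.28 dB.
Σ 10^(L/10) = 2.603e+07 → L_total = 10·log₁₀(2.603e+07) = 74.15 dB.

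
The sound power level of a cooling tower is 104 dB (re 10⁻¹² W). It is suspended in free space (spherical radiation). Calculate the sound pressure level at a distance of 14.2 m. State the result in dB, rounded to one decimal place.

Free-field spherical radiation: L_p = L_w − 10·log₁₀(4π·r²), r = 14.2 m.
4π·r² = 2534 m², 10·log₁₀ of that is 34.038 dB.
L_p = 104 − 34.038 = 69.96 dB.

70.0 dB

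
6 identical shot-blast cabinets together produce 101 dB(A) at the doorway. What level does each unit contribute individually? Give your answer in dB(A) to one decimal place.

6 equal contributions raise the level by 10·log₁₀ 6 = 7.782 dB, so each unit alone gives 101 − 7.782.

93.2 dB(A)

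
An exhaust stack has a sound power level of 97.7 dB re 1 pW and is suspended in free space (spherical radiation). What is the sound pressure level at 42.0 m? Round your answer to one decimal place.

The power spreads over a sphere of area 4π·r², so L_p = L_w − 10·log₁₀(4π·r²).
4π·r² = 2.217e+04 m², 10·log₁₀ of that is 43.457 dB.
L_p = 97.7 − 43.457 = 54.24 dB.

54.2 dB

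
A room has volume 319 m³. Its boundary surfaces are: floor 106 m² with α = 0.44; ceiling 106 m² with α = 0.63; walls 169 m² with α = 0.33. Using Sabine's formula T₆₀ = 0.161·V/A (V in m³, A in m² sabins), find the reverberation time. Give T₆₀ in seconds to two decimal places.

0.30 s

A = Σ Sᵢαᵢ = 106·0.44 + 106·0.63 + 169·0.33 = 169.19 m².
T₆₀ = 0.161·V/A = 0.161·319/169.19 = 0.304 s.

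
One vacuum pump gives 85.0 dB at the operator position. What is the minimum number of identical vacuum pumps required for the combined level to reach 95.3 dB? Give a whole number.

N identical sources give L₁ + 10·log₁₀ N, so require 10·log₁₀ N ≥ 95.3 − 85.0 = 10.3 dB.
N ≥ 10^(10.3/10) = 10.715, so N = 11.

11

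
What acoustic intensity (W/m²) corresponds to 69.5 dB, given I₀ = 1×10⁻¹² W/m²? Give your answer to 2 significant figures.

8.9e-06 W/m²

L = 10·log₁₀(I/I₀) ⇒ I = I₀·10^(L/10) = 10⁻¹² × 10^6.95.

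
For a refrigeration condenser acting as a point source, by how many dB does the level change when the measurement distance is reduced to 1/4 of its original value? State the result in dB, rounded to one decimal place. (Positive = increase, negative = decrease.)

+12.0 dB

With spherical spreading the level changes by −20·log₁₀(r₂/r₁).
ΔL = −20·log₁₀(0.25) = +12.04 dB.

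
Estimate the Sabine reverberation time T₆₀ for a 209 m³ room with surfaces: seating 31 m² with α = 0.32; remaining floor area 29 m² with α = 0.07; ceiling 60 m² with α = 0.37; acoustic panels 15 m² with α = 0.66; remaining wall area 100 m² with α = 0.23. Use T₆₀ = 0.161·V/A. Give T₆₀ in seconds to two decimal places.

0.50 s

Total absorption A = 31·0.32 + 29·0.07 + 60·0.37 + 15·0.66 + 100·0.23 = 67.05 m² sabins.
T₆₀ = 0.161·V/A = 0.161·209/67.05 = 0.502 s.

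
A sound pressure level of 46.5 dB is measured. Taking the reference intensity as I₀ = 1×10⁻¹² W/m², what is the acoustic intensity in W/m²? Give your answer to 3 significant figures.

I/I₀ = 10^(46.5/10) = 4.467e+04, so I = 4.467e+04 × 10⁻¹² W/m².

4.47e-08 W/m²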